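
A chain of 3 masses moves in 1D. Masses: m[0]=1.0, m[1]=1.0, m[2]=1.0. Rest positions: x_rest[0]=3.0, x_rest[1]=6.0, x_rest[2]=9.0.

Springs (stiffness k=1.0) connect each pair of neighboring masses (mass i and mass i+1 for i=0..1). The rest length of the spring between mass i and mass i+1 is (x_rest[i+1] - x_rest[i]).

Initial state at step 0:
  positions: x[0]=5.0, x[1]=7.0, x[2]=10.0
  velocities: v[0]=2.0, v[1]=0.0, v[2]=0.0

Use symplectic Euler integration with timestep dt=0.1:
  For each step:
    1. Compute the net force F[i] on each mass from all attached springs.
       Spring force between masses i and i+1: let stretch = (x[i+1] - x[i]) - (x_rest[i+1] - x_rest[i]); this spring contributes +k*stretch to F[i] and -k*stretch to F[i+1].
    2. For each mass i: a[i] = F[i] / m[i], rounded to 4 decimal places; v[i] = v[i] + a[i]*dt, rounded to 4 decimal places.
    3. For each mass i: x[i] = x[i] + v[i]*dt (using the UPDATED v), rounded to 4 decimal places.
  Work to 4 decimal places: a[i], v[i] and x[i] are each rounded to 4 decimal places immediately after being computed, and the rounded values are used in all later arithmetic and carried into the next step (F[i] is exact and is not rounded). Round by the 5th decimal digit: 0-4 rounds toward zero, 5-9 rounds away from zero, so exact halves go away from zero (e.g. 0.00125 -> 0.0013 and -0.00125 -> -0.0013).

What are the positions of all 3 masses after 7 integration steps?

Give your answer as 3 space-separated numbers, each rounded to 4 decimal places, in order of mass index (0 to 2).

Answer: 6.0371 7.3488 10.0143

Derivation:
Step 0: x=[5.0000 7.0000 10.0000] v=[2.0000 0.0000 0.0000]
Step 1: x=[5.1900 7.0100 10.0000] v=[1.9000 0.1000 0.0000]
Step 2: x=[5.3682 7.0317 10.0001] v=[1.7820 0.2170 0.0010]
Step 3: x=[5.5330 7.0665 10.0005] v=[1.6484 0.3475 0.0042]
Step 4: x=[5.6832 7.1153 10.0016] v=[1.5018 0.4876 0.0108]
Step 5: x=[5.8177 7.1786 10.0038] v=[1.3450 0.6330 0.0222]
Step 6: x=[5.9358 7.2565 10.0078] v=[1.1811 0.7794 0.0397]
Step 7: x=[6.0371 7.3488 10.0143] v=[1.0132 0.9225 0.0646]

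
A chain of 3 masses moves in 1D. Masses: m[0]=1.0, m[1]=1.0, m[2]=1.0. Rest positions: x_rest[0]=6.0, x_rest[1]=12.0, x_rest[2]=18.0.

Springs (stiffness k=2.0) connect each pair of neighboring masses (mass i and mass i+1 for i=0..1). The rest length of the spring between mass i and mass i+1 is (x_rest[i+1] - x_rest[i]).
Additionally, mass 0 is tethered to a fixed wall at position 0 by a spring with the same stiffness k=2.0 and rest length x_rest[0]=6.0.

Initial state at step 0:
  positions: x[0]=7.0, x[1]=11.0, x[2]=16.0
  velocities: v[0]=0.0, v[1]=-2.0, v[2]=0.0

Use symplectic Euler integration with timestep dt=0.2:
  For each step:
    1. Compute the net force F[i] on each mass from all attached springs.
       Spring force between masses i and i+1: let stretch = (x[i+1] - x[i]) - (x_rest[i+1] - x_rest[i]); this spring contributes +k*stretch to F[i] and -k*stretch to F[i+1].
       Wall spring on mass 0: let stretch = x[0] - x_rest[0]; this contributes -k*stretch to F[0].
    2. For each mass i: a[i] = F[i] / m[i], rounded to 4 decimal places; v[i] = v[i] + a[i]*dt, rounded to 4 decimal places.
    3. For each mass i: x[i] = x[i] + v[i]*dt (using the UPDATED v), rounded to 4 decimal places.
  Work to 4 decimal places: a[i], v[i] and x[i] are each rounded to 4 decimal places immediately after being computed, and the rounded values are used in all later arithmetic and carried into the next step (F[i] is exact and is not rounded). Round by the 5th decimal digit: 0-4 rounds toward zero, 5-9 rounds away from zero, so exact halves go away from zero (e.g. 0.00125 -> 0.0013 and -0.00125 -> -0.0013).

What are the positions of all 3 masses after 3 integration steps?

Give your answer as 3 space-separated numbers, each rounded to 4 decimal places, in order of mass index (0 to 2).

Answer: 5.6570 10.4003 16.3576

Derivation:
Step 0: x=[7.0000 11.0000 16.0000] v=[0.0000 -2.0000 0.0000]
Step 1: x=[6.7600 10.6800 16.0800] v=[-1.2000 -1.6000 0.4000]
Step 2: x=[6.2928 10.4784 16.2080] v=[-2.3360 -1.0080 0.6400]
Step 3: x=[5.6570 10.4003 16.3576] v=[-3.1789 -0.3904 0.7482]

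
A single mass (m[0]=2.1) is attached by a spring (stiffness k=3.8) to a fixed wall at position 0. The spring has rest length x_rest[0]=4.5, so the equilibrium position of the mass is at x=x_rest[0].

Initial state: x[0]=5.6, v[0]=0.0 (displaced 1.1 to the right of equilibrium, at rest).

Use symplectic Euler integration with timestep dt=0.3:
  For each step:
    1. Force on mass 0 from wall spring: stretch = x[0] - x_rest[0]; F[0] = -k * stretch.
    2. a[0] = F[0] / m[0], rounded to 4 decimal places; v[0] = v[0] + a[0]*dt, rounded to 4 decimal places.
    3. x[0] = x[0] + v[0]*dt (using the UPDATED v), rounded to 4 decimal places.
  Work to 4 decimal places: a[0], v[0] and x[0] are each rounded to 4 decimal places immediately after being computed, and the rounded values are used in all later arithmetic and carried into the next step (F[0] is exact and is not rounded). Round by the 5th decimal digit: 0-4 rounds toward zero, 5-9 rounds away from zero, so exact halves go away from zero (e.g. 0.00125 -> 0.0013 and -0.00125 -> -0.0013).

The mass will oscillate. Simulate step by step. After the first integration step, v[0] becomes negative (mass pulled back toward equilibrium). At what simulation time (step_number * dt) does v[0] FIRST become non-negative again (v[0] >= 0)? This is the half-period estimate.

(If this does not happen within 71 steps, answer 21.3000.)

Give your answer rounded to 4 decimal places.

Step 0: x=[5.6000] v=[0.0000]
Step 1: x=[5.4208] v=[-0.5972]
Step 2: x=[5.0917] v=[-1.0971]
Step 3: x=[4.6662] v=[-1.4183]
Step 4: x=[4.2137] v=[-1.5085]
Step 5: x=[3.8078] v=[-1.3531]
Step 6: x=[3.5146] v=[-0.9773]
Step 7: x=[3.3819] v=[-0.4424]
Step 8: x=[3.4313] v=[0.1646]
First v>=0 after going negative at step 8, time=2.4000

Answer: 2.4000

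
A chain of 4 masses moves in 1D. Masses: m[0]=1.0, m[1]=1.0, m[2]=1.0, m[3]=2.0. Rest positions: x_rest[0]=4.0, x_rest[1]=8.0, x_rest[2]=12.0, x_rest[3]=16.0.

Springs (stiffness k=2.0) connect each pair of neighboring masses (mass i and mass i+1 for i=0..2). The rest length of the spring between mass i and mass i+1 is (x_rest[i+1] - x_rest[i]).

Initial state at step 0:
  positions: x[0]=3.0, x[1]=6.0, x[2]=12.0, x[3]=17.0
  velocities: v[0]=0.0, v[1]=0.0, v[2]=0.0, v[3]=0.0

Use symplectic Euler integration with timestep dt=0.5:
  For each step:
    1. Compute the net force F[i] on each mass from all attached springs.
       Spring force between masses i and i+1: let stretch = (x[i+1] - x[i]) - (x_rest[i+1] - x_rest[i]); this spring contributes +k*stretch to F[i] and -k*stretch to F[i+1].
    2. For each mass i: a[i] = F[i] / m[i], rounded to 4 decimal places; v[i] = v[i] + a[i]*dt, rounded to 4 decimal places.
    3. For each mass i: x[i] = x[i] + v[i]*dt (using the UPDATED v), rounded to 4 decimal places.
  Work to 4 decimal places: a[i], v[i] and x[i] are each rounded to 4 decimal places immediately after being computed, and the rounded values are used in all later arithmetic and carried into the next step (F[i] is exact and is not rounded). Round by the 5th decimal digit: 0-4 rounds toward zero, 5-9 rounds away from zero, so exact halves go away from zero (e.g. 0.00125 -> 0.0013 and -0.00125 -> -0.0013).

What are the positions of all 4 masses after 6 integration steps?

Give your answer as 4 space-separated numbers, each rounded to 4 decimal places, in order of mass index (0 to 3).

Step 0: x=[3.0000 6.0000 12.0000 17.0000] v=[0.0000 0.0000 0.0000 0.0000]
Step 1: x=[2.5000 7.5000 11.5000 16.7500] v=[-1.0000 3.0000 -1.0000 -0.5000]
Step 2: x=[2.5000 8.5000 11.6250 16.1875] v=[0.0000 2.0000 0.2500 -1.1250]
Step 3: x=[3.5000 8.0625 12.4688 15.4844] v=[2.0000 -0.8750 1.6875 -1.4063]
Step 4: x=[4.7813 7.5469 12.6172 15.0274] v=[2.5625 -1.0312 0.2968 -0.9141]
Step 5: x=[5.4454 8.1837 11.4356 14.9678] v=[1.3281 1.2735 -2.3633 -0.1192]
Step 6: x=[5.4786 9.0773 10.3941 15.0252] v=[0.0664 1.7871 -2.0830 0.1147]

Answer: 5.4786 9.0773 10.3941 15.0252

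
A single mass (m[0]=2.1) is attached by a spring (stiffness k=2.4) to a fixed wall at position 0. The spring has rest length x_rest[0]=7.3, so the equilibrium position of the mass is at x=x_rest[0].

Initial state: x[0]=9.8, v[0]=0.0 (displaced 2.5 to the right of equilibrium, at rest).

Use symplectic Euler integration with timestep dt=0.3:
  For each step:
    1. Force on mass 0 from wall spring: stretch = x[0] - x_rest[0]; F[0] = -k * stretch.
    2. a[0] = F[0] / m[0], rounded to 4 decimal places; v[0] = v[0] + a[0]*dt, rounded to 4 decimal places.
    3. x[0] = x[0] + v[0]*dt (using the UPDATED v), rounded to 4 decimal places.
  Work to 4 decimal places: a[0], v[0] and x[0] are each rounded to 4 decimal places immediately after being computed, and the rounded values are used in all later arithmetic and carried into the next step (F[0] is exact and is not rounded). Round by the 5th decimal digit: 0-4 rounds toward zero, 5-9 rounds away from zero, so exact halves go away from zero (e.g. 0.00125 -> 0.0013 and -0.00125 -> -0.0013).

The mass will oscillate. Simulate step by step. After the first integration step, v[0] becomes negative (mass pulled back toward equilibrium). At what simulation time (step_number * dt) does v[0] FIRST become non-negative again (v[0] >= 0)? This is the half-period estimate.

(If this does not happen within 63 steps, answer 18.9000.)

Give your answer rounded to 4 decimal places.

Step 0: x=[9.8000] v=[0.0000]
Step 1: x=[9.5429] v=[-0.8571]
Step 2: x=[9.0551] v=[-1.6261]
Step 3: x=[8.3868] v=[-2.2278]
Step 4: x=[7.6067] v=[-2.6004]
Step 5: x=[6.7950] v=[-2.7056]
Step 6: x=[6.0353] v=[-2.5325]
Step 7: x=[5.4056] v=[-2.0989]
Step 8: x=[4.9708] v=[-1.4494]
Step 9: x=[4.7756] v=[-0.6508]
Step 10: x=[4.8400] v=[0.2147]
First v>=0 after going negative at step 10, time=3.0000

Answer: 3.0000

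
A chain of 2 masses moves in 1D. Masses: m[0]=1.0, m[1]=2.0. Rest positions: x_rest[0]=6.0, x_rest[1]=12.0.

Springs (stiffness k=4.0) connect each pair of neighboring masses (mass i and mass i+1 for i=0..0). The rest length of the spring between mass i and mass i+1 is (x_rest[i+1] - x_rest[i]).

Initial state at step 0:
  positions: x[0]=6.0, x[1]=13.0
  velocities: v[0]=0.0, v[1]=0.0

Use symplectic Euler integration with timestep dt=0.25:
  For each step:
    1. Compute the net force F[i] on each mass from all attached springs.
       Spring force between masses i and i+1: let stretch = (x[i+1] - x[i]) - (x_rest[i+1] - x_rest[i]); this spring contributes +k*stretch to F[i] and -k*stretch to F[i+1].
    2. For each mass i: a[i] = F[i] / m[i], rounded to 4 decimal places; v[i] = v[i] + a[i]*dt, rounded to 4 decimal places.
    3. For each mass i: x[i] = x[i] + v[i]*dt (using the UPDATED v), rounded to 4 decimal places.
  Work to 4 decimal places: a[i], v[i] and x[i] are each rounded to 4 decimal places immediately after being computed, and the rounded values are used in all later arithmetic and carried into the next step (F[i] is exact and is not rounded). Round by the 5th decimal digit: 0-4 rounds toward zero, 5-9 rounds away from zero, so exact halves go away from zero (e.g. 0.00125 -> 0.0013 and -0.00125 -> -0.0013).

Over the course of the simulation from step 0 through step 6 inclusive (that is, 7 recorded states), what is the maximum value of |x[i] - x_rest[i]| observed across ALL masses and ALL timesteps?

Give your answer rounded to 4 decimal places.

Step 0: x=[6.0000 13.0000] v=[0.0000 0.0000]
Step 1: x=[6.2500 12.8750] v=[1.0000 -0.5000]
Step 2: x=[6.6563 12.6719] v=[1.6250 -0.8125]
Step 3: x=[7.0665 12.4668] v=[1.6406 -0.8203]
Step 4: x=[7.3267 12.3367] v=[1.0409 -0.5205]
Step 5: x=[7.3394 12.3303] v=[0.0509 -0.0255]
Step 6: x=[7.0999 12.4501] v=[-0.9582 0.4791]
Max displacement = 1.3394

Answer: 1.3394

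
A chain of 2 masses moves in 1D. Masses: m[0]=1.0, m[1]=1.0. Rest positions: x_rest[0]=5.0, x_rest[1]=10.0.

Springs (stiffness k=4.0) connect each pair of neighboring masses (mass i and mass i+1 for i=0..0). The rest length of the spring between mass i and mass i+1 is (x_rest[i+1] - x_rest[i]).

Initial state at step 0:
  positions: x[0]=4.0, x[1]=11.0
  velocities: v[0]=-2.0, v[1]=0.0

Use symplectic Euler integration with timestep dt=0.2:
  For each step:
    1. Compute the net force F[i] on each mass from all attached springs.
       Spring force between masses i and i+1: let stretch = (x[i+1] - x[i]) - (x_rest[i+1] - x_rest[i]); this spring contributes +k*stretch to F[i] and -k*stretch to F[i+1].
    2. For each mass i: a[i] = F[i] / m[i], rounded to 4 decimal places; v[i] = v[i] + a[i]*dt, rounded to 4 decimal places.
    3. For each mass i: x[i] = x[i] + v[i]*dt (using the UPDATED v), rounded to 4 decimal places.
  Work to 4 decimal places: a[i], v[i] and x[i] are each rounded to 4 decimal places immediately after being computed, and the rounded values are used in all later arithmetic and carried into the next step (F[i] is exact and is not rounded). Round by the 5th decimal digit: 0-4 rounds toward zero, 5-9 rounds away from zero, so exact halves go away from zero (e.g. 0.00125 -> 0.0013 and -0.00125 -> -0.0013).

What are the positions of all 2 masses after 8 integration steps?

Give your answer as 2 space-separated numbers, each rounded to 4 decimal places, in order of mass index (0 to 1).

Step 0: x=[4.0000 11.0000] v=[-2.0000 0.0000]
Step 1: x=[3.9200 10.6800] v=[-0.4000 -1.6000]
Step 2: x=[4.1216 10.0784] v=[1.0080 -3.0080]
Step 3: x=[4.4763 9.3237] v=[1.7734 -3.7734]
Step 4: x=[4.8066 8.5934] v=[1.6513 -3.6513]
Step 5: x=[4.9427 8.0573] v=[0.6807 -2.6807]
Step 6: x=[4.7772 7.8228] v=[-0.8276 -1.1724]
Step 7: x=[4.2990 7.9010] v=[-2.3911 0.3911]
Step 8: x=[3.5971 8.2029] v=[-3.5095 1.5095]

Answer: 3.5971 8.2029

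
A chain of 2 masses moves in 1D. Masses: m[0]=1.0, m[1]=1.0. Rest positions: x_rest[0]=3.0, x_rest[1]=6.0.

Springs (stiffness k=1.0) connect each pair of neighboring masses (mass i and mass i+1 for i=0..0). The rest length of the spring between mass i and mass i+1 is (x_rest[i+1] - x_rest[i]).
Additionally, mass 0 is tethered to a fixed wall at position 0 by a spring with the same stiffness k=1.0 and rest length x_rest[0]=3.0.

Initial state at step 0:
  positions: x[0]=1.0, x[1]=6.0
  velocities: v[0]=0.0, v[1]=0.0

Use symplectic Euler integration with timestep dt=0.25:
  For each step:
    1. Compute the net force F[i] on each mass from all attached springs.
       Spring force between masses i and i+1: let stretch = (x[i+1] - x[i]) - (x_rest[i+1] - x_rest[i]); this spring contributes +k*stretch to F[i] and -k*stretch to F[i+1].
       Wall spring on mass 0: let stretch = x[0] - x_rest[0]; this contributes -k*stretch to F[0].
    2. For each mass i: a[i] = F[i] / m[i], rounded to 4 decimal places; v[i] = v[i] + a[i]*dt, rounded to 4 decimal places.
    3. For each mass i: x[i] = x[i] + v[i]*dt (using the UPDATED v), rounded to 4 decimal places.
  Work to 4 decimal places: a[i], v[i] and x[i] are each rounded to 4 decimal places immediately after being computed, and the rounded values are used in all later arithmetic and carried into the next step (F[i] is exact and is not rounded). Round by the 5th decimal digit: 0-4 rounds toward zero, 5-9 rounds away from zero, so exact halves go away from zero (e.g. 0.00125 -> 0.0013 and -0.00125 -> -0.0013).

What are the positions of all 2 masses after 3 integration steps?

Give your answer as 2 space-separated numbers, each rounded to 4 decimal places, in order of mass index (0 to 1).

Answer: 2.3111 5.3632

Derivation:
Step 0: x=[1.0000 6.0000] v=[0.0000 0.0000]
Step 1: x=[1.2500 5.8750] v=[1.0000 -0.5000]
Step 2: x=[1.7110 5.6484] v=[1.8438 -0.9063]
Step 3: x=[2.3111 5.3632] v=[2.4004 -1.1407]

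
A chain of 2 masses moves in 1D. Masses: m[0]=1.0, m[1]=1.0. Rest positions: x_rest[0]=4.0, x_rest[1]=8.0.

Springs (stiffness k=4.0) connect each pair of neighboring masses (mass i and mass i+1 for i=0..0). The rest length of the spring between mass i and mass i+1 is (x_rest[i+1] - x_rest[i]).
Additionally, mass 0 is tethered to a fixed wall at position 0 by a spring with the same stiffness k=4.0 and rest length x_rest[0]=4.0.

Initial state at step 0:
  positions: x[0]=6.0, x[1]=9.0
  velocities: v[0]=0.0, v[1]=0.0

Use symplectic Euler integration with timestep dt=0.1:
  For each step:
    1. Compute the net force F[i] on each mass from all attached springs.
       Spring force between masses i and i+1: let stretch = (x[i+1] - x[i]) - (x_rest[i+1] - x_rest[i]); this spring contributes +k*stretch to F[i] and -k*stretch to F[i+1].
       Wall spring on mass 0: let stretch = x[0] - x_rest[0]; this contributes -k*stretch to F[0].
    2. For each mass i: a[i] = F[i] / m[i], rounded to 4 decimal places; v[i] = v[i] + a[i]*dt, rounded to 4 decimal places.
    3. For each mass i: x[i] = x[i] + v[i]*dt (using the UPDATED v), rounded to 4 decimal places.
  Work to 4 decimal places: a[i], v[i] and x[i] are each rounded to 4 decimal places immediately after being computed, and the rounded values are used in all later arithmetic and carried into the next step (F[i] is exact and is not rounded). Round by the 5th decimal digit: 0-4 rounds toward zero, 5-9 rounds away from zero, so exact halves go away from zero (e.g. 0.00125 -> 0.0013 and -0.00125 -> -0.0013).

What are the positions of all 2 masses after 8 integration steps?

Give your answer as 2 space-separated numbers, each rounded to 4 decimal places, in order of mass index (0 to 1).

Step 0: x=[6.0000 9.0000] v=[0.0000 0.0000]
Step 1: x=[5.8800 9.0400] v=[-1.2000 0.4000]
Step 2: x=[5.6512 9.1136] v=[-2.2880 0.7360]
Step 3: x=[5.3349 9.2087] v=[-3.1635 0.9510]
Step 4: x=[4.9601 9.3089] v=[-3.7479 1.0015]
Step 5: x=[4.5609 9.3951] v=[-3.9924 0.8620]
Step 6: x=[4.1726 9.4479] v=[-3.8831 0.5283]
Step 7: x=[3.8284 9.4497] v=[-3.4420 0.0182]
Step 8: x=[3.5559 9.3867] v=[-2.7248 -0.6303]

Answer: 3.5559 9.3867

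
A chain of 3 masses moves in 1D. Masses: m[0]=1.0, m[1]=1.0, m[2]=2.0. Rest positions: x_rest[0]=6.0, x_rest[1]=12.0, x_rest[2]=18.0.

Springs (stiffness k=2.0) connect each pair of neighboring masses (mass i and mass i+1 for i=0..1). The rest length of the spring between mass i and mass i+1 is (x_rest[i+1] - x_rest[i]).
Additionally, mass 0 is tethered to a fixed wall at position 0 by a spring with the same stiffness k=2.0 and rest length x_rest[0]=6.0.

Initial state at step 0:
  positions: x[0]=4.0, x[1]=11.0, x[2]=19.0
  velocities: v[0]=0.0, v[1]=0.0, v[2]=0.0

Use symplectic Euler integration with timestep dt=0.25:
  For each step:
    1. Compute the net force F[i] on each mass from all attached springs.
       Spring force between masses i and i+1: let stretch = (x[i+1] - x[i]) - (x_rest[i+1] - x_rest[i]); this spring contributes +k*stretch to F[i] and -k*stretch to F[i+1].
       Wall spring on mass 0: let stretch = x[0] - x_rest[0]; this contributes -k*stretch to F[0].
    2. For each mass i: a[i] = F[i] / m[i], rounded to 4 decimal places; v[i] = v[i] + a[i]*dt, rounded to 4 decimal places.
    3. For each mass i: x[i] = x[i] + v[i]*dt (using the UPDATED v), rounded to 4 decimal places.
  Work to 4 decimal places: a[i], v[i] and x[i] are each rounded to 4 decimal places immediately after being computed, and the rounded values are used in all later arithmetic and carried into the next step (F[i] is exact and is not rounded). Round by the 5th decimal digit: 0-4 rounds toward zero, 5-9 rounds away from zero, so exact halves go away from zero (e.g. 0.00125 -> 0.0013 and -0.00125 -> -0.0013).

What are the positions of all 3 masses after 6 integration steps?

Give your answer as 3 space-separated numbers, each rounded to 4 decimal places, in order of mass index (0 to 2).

Step 0: x=[4.0000 11.0000 19.0000] v=[0.0000 0.0000 0.0000]
Step 1: x=[4.3750 11.1250 18.8750] v=[1.5000 0.5000 -0.5000]
Step 2: x=[5.0469 11.3750 18.6406] v=[2.6875 1.0000 -0.9375]
Step 3: x=[5.8789 11.7422 18.3271] v=[3.3281 1.4688 -1.2539]
Step 4: x=[6.7090 12.1996 17.9771] v=[3.3203 1.8296 -1.4001]
Step 5: x=[7.3868 12.6929 17.6410] v=[2.7111 1.9731 -1.3445]
Step 6: x=[7.8045 13.1414 17.3706] v=[1.6708 1.7941 -1.0815]

Answer: 7.8045 13.1414 17.3706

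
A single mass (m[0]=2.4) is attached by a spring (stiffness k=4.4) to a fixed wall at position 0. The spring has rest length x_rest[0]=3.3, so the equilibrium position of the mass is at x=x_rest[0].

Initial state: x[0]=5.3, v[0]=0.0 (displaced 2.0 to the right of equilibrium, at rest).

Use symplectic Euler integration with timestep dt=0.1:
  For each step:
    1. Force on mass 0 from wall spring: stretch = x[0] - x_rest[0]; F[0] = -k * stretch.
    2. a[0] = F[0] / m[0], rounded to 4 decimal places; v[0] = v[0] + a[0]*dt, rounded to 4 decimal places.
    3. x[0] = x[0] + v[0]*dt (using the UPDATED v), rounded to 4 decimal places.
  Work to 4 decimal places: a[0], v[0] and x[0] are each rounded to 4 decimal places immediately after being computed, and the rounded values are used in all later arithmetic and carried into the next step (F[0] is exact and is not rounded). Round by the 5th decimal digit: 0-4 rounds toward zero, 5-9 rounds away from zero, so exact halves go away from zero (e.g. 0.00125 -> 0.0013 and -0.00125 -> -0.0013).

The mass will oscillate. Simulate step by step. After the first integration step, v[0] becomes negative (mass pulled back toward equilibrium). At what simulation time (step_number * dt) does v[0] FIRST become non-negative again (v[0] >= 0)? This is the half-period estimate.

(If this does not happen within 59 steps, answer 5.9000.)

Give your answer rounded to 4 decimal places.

Answer: 2.4000

Derivation:
Step 0: x=[5.3000] v=[0.0000]
Step 1: x=[5.2633] v=[-0.3667]
Step 2: x=[5.1906] v=[-0.7266]
Step 3: x=[5.0833] v=[-1.0732]
Step 4: x=[4.9433] v=[-1.4001]
Step 5: x=[4.7732] v=[-1.7014]
Step 6: x=[4.5761] v=[-1.9715]
Step 7: x=[4.3556] v=[-2.2055]
Step 8: x=[4.1157] v=[-2.3990]
Step 9: x=[3.8608] v=[-2.5486]
Step 10: x=[3.5957] v=[-2.6514]
Step 11: x=[3.3251] v=[-2.7056]
Step 12: x=[3.0541] v=[-2.7102]
Step 13: x=[2.7876] v=[-2.6651]
Step 14: x=[2.5305] v=[-2.5712]
Step 15: x=[2.2875] v=[-2.4301]
Step 16: x=[2.0631] v=[-2.2445]
Step 17: x=[1.8613] v=[-2.0177]
Step 18: x=[1.6859] v=[-1.7539]
Step 19: x=[1.5401] v=[-1.4580]
Step 20: x=[1.4266] v=[-1.1354]
Step 21: x=[1.3474] v=[-0.7919]
Step 22: x=[1.3040] v=[-0.4339]
Step 23: x=[1.2972] v=[-0.0680]
Step 24: x=[1.3271] v=[0.2992]
First v>=0 after going negative at step 24, time=2.4000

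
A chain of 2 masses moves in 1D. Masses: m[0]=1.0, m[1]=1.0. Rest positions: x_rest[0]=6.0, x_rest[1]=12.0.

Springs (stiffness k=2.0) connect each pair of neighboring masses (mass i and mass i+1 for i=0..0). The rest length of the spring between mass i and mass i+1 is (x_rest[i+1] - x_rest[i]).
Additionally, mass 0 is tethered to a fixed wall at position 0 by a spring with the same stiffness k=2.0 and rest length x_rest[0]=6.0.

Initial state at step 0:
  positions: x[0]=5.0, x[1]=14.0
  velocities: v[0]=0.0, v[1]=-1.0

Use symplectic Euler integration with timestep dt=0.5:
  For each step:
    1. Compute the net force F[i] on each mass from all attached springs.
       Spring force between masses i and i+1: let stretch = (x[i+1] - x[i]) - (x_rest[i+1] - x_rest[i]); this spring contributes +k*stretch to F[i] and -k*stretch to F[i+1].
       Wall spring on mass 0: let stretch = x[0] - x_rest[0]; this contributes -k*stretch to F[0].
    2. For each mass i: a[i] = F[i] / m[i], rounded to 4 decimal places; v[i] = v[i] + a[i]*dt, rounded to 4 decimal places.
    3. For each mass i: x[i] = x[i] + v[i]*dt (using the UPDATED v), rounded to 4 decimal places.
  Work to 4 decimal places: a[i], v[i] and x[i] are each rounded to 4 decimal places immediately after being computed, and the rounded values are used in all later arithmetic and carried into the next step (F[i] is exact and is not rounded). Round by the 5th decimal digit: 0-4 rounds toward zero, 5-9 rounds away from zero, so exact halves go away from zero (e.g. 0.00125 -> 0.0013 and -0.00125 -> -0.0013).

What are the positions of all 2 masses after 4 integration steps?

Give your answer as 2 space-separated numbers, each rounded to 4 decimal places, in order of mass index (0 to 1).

Step 0: x=[5.0000 14.0000] v=[0.0000 -1.0000]
Step 1: x=[7.0000 12.0000] v=[4.0000 -4.0000]
Step 2: x=[8.0000 10.5000] v=[2.0000 -3.0000]
Step 3: x=[6.2500 10.7500] v=[-3.5000 0.5000]
Step 4: x=[3.6250 11.7500] v=[-5.2500 2.0000]

Answer: 3.6250 11.7500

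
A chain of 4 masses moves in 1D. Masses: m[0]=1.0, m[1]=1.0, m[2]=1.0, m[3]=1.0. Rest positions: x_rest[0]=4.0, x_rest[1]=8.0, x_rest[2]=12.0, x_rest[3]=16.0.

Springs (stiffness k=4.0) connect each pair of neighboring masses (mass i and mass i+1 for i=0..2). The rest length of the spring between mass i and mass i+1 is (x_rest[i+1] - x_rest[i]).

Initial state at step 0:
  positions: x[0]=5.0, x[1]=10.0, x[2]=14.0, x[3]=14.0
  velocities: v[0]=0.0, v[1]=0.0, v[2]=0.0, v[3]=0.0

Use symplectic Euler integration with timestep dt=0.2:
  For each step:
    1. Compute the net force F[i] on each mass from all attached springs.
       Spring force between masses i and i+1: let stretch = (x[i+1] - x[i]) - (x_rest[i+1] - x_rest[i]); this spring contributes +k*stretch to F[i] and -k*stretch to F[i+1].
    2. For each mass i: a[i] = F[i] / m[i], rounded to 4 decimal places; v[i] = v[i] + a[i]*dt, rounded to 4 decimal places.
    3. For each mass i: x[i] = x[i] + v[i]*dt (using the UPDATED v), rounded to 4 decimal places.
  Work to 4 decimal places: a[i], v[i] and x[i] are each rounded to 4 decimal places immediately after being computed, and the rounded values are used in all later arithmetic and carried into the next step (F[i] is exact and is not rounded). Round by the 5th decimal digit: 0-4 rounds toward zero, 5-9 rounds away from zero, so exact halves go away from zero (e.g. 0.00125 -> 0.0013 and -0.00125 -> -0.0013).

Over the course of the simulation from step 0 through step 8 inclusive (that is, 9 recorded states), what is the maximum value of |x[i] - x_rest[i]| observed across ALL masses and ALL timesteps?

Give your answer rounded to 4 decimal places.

Step 0: x=[5.0000 10.0000 14.0000 14.0000] v=[0.0000 0.0000 0.0000 0.0000]
Step 1: x=[5.1600 9.8400 13.3600 14.6400] v=[0.8000 -0.8000 -3.2000 3.2000]
Step 2: x=[5.4288 9.4944 12.3616 15.7152] v=[1.3440 -1.7280 -4.9920 5.3760]
Step 3: x=[5.7081 8.9571 11.4410 16.8938] v=[1.3965 -2.6867 -4.6029 5.8931]
Step 4: x=[5.8672 8.2973 10.9954 17.8400] v=[0.7957 -3.2988 -2.2278 4.7309]
Step 5: x=[5.7752 7.6804 11.2133 18.3310] v=[-0.4602 -3.0844 1.0894 2.4552]
Step 6: x=[5.3480 7.3240 12.0047 18.3232] v=[-2.1360 -1.7822 3.9572 -0.0390]
Step 7: x=[4.5970 7.4003 13.0582 17.9444] v=[-3.7552 0.3816 5.2674 -1.8938]
Step 8: x=[3.6545 7.9334 13.9882 17.4238] v=[-4.7126 2.6653 4.6500 -2.6028]
Max displacement = 2.3310

Answer: 2.3310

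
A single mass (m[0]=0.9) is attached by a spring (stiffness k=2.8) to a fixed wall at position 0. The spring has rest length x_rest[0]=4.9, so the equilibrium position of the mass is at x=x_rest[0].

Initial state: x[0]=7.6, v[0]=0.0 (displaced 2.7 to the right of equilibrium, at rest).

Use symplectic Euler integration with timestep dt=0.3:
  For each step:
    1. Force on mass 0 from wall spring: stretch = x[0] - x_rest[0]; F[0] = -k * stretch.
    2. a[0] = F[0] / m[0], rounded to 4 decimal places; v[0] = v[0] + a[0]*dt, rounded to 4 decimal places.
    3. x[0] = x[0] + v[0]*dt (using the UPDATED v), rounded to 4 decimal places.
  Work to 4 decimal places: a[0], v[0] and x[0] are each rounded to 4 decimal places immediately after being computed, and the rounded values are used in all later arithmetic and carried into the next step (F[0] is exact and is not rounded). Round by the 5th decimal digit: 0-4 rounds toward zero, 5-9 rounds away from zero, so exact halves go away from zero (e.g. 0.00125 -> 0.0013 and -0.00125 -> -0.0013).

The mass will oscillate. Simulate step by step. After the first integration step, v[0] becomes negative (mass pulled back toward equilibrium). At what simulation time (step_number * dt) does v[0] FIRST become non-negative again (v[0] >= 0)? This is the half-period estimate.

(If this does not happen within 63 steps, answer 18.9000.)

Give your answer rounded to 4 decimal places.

Answer: 1.8000

Derivation:
Step 0: x=[7.6000] v=[0.0000]
Step 1: x=[6.8440] v=[-2.5200]
Step 2: x=[5.5437] v=[-4.3344]
Step 3: x=[4.0631] v=[-4.9352]
Step 4: x=[2.8169] v=[-4.1541]
Step 5: x=[2.1539] v=[-2.2099]
Step 6: x=[2.2598] v=[0.3531]
First v>=0 after going negative at step 6, time=1.8000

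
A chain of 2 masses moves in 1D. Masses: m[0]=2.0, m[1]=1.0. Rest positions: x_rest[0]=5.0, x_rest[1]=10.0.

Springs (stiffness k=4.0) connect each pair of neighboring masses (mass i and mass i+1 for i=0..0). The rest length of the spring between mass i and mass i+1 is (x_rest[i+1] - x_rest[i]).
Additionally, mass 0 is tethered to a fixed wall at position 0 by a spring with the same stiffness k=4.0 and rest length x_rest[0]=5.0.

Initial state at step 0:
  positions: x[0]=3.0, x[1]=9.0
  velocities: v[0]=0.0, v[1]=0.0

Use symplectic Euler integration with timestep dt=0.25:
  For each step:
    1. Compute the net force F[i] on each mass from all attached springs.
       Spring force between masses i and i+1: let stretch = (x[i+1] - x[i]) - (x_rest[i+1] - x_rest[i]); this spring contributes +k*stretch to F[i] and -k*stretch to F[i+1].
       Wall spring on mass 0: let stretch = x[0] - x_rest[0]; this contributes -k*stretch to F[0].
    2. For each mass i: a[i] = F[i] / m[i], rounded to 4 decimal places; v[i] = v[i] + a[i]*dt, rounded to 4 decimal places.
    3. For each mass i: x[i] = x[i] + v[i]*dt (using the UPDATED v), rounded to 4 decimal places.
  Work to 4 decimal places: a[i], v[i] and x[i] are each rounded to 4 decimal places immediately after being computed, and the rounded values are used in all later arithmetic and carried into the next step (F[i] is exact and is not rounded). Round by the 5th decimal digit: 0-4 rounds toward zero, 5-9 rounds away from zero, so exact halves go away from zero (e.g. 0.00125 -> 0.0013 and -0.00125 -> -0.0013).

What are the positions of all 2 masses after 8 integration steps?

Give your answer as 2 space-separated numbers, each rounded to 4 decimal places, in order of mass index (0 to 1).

Step 0: x=[3.0000 9.0000] v=[0.0000 0.0000]
Step 1: x=[3.3750 8.7500] v=[1.5000 -1.0000]
Step 2: x=[4.0000 8.4063] v=[2.5000 -1.3750]
Step 3: x=[4.6758 8.2110] v=[2.7032 -0.7813]
Step 4: x=[5.2090 8.3819] v=[2.1329 0.6835]
Step 5: x=[5.4877 9.0096] v=[1.1149 2.5106]
Step 6: x=[5.5207 10.0068] v=[0.1320 3.9887]
Step 7: x=[5.4244 11.1325] v=[-0.3853 4.5026]
Step 8: x=[5.3635 12.0811] v=[-0.2435 3.7945]

Answer: 5.3635 12.0811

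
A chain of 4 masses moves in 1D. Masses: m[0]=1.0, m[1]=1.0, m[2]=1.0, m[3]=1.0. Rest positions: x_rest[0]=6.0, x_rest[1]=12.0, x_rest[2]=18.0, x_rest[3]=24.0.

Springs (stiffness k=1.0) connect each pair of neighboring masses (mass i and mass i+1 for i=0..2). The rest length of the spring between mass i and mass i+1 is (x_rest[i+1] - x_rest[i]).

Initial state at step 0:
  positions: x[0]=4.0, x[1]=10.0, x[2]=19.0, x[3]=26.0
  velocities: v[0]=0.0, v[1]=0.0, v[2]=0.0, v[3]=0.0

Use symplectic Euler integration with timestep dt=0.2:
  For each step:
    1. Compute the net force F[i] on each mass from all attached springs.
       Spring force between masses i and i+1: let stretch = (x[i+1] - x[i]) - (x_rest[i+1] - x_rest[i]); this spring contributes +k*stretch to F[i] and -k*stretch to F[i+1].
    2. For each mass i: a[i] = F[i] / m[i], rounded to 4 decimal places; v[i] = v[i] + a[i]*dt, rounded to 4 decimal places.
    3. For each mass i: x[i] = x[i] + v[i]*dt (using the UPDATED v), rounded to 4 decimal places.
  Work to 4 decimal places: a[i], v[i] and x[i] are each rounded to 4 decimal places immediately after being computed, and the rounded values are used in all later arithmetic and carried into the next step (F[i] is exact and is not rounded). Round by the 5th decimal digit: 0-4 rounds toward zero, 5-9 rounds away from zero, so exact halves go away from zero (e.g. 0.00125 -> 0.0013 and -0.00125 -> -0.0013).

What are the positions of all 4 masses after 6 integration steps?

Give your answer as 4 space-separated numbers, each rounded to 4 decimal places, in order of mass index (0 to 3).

Answer: 4.2810 11.7493 17.8874 25.0825

Derivation:
Step 0: x=[4.0000 10.0000 19.0000 26.0000] v=[0.0000 0.0000 0.0000 0.0000]
Step 1: x=[4.0000 10.1200 18.9200 25.9600] v=[0.0000 0.6000 -0.4000 -0.2000]
Step 2: x=[4.0048 10.3472 18.7696 25.8784] v=[0.0240 1.1360 -0.7520 -0.4080]
Step 3: x=[4.0233 10.6576 18.5667 25.7524] v=[0.0925 1.5520 -1.0147 -0.6298]
Step 4: x=[4.0672 11.0190 18.3348 25.5790] v=[0.2194 1.8070 -1.1594 -0.8669]
Step 5: x=[4.1492 11.3950 18.1001 25.3559] v=[0.4098 1.8798 -1.1737 -1.1157]
Step 6: x=[4.2810 11.7493 17.8874 25.0825] v=[0.6590 1.7717 -1.0636 -1.3669]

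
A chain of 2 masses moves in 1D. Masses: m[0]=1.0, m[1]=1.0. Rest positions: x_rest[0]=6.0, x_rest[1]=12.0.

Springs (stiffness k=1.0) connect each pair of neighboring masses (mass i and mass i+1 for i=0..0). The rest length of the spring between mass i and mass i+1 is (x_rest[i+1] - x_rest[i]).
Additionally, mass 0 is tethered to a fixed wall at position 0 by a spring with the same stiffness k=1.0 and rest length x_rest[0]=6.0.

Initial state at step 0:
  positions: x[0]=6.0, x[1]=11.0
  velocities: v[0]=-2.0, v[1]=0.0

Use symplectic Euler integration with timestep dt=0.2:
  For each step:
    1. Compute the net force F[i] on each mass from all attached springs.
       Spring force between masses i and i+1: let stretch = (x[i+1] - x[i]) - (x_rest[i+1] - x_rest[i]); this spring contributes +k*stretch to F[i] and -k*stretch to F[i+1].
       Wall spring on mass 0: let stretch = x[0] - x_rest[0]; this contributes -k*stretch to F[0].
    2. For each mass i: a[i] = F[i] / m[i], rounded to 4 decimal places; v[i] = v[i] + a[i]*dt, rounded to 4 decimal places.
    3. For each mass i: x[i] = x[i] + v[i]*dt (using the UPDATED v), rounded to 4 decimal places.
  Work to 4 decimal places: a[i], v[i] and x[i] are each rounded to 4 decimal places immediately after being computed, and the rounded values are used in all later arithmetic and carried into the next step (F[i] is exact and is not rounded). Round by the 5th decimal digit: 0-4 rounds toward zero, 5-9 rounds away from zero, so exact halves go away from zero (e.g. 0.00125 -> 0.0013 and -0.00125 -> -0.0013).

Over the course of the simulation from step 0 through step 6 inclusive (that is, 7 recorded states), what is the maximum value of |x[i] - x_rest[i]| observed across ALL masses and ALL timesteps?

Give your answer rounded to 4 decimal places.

Step 0: x=[6.0000 11.0000] v=[-2.0000 0.0000]
Step 1: x=[5.5600 11.0400] v=[-2.2000 0.2000]
Step 2: x=[5.1168 11.1008] v=[-2.2160 0.3040]
Step 3: x=[4.7083 11.1622] v=[-2.0426 0.3072]
Step 4: x=[4.3696 11.2055] v=[-1.6935 0.2164]
Step 5: x=[4.1296 11.2153] v=[-1.2002 0.0492]
Step 6: x=[4.0078 11.1817] v=[-0.6090 -0.1679]
Max displacement = 1.9922

Answer: 1.9922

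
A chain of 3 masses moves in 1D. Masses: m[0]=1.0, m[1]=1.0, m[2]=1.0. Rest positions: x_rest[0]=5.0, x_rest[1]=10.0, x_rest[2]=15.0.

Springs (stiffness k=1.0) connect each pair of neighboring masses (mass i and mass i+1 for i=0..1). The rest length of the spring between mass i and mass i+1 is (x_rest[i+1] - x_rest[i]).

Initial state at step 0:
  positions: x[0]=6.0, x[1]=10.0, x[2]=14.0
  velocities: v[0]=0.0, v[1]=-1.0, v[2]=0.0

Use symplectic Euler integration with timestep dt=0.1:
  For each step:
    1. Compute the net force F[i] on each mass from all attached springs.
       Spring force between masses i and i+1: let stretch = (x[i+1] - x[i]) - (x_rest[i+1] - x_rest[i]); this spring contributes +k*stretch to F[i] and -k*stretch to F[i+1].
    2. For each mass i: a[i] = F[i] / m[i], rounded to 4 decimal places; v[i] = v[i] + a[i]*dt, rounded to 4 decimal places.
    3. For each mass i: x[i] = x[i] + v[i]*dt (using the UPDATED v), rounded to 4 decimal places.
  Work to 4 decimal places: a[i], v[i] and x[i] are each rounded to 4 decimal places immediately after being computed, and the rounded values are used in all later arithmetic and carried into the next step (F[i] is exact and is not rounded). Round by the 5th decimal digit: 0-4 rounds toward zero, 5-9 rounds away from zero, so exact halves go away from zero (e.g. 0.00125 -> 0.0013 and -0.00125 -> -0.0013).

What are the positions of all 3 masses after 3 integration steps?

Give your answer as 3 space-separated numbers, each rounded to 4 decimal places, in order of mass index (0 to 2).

Answer: 5.9365 9.7079 14.0555

Derivation:
Step 0: x=[6.0000 10.0000 14.0000] v=[0.0000 -1.0000 0.0000]
Step 1: x=[5.9900 9.9000 14.0100] v=[-0.1000 -1.0000 0.1000]
Step 2: x=[5.9691 9.8020 14.0289] v=[-0.2090 -0.9800 0.1890]
Step 3: x=[5.9365 9.7079 14.0555] v=[-0.3257 -0.9406 0.2663]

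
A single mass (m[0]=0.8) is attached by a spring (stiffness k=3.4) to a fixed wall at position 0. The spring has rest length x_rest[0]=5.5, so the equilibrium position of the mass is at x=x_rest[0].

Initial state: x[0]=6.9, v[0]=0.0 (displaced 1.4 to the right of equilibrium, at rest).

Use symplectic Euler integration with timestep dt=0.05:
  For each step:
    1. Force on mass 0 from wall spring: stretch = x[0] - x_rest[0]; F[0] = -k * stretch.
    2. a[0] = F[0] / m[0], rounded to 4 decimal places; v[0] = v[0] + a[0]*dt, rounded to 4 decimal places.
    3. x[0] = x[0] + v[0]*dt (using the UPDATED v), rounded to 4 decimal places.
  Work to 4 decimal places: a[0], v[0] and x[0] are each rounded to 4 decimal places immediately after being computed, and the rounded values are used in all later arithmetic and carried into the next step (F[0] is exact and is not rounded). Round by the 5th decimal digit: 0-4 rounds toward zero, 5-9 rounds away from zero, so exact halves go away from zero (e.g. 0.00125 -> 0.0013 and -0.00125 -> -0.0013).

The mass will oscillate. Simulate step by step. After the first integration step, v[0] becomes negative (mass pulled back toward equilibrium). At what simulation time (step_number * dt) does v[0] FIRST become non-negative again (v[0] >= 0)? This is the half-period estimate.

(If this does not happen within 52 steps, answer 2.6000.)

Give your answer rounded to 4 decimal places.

Step 0: x=[6.9000] v=[0.0000]
Step 1: x=[6.8851] v=[-0.2975]
Step 2: x=[6.8555] v=[-0.5918]
Step 3: x=[6.8115] v=[-0.8798]
Step 4: x=[6.7536] v=[-1.1585]
Step 5: x=[6.6824] v=[-1.4249]
Step 6: x=[6.5986] v=[-1.6762]
Step 7: x=[6.5031] v=[-1.9097]
Step 8: x=[6.3970] v=[-2.1229]
Step 9: x=[6.2813] v=[-2.3135]
Step 10: x=[6.1573] v=[-2.4795]
Step 11: x=[6.0263] v=[-2.6192]
Step 12: x=[5.8898] v=[-2.7310]
Step 13: x=[5.7491] v=[-2.8138]
Step 14: x=[5.6058] v=[-2.8667]
Step 15: x=[5.4613] v=[-2.8892]
Step 16: x=[5.3173] v=[-2.8810]
Step 17: x=[5.1752] v=[-2.8422]
Step 18: x=[5.0365] v=[-2.7732]
Step 19: x=[4.9028] v=[-2.6747]
Step 20: x=[4.7754] v=[-2.5478]
Step 21: x=[4.6557] v=[-2.3938]
Step 22: x=[4.5450] v=[-2.2144]
Step 23: x=[4.4444] v=[-2.0115]
Step 24: x=[4.3550] v=[-1.7872]
Step 25: x=[4.2778] v=[-1.5439]
Step 26: x=[4.2136] v=[-1.2842]
Step 27: x=[4.1631] v=[-1.0108]
Step 28: x=[4.1268] v=[-0.7267]
Step 29: x=[4.1051] v=[-0.4349]
Step 30: x=[4.0982] v=[-0.1385]
Step 31: x=[4.1062] v=[0.1594]
First v>=0 after going negative at step 31, time=1.5500

Answer: 1.5500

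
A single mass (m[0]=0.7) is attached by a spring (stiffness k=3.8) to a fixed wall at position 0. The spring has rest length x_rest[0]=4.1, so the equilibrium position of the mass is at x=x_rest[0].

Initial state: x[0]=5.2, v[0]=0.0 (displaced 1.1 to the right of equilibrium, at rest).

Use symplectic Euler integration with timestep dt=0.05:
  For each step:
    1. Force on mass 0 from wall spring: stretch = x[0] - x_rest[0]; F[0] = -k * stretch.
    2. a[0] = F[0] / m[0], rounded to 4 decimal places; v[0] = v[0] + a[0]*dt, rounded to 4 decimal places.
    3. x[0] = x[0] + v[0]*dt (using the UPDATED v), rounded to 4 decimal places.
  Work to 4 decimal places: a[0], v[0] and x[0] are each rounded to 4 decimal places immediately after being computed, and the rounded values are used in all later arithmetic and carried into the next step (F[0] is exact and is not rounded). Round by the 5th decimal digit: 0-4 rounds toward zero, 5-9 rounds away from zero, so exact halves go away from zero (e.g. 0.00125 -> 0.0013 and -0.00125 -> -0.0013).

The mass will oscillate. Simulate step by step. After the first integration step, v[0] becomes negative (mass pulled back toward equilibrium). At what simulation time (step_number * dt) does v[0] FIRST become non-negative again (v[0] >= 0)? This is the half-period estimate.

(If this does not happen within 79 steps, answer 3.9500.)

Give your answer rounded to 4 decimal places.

Step 0: x=[5.2000] v=[0.0000]
Step 1: x=[5.1851] v=[-0.2986]
Step 2: x=[5.1554] v=[-0.5931]
Step 3: x=[5.1114] v=[-0.8796]
Step 4: x=[5.0537] v=[-1.1541]
Step 5: x=[4.9831] v=[-1.4130]
Step 6: x=[4.9005] v=[-1.6527]
Step 7: x=[4.8070] v=[-1.8700]
Step 8: x=[4.7039] v=[-2.0619]
Step 9: x=[4.5926] v=[-2.2258]
Step 10: x=[4.4746] v=[-2.3595]
Step 11: x=[4.3515] v=[-2.4612]
Step 12: x=[4.2250] v=[-2.5295]
Step 13: x=[4.0968] v=[-2.5634]
Step 14: x=[3.9687] v=[-2.5625]
Step 15: x=[3.8424] v=[-2.5269]
Step 16: x=[3.7196] v=[-2.4570]
Step 17: x=[3.6019] v=[-2.3538]
Step 18: x=[3.4910] v=[-2.2186]
Step 19: x=[3.3883] v=[-2.0533]
Step 20: x=[3.2953] v=[-1.8601]
Step 21: x=[3.2132] v=[-1.6417]
Step 22: x=[3.1432] v=[-1.4010]
Step 23: x=[3.0861] v=[-1.1413]
Step 24: x=[3.0428] v=[-0.8661]
Step 25: x=[3.0138] v=[-0.5791]
Step 26: x=[2.9996] v=[-0.2843]
Step 27: x=[3.0003] v=[0.0144]
First v>=0 after going negative at step 27, time=1.3500

Answer: 1.3500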